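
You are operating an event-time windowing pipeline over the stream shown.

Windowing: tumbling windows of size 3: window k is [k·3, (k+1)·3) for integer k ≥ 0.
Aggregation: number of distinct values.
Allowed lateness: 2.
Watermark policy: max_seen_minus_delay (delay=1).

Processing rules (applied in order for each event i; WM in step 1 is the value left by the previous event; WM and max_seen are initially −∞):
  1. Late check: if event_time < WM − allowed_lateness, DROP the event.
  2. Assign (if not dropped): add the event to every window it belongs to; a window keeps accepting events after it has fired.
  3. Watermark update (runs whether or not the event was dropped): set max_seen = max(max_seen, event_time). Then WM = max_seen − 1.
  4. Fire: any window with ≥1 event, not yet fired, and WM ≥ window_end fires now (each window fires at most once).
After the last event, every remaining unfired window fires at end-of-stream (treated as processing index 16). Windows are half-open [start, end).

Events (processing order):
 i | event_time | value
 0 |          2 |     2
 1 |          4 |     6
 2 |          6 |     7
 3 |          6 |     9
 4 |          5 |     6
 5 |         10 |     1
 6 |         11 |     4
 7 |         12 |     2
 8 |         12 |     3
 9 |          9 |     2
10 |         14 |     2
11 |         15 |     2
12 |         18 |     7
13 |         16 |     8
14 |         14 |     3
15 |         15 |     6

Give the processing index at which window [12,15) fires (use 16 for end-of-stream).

i=0 t=2 v=2: → [0,3); WM=1
i=1 t=4 v=6: → [3,6); WM=3; [0,3) fires=1
i=2 t=6 v=7: → [6,9); WM=5
i=3 t=6 v=9: → [6,9); WM=5
i=4 t=5 v=6: → [3,6); WM=5
i=5 t=10 v=1: → [9,12); WM=9; [3,6) fires=1 [6,9) fires=2
i=6 t=11 v=4: → [9,12); WM=10
i=7 t=12 v=2: → [12,15); WM=11
i=8 t=12 v=3: → [12,15); WM=11
i=9 t=9 v=2: → [9,12); WM=11
i=10 t=14 v=2: → [12,15); WM=13; [9,12) fires=3
i=11 t=15 v=2: → [15,18); WM=14
i=12 t=18 v=7: → [18,21); WM=17; [12,15) fires=2
i=13 t=16 v=8: → [15,18); WM=17
i=14 t=14 v=3: DROP (t<17-2); WM=17
i=15 t=15 v=6: → [15,18); WM=17

12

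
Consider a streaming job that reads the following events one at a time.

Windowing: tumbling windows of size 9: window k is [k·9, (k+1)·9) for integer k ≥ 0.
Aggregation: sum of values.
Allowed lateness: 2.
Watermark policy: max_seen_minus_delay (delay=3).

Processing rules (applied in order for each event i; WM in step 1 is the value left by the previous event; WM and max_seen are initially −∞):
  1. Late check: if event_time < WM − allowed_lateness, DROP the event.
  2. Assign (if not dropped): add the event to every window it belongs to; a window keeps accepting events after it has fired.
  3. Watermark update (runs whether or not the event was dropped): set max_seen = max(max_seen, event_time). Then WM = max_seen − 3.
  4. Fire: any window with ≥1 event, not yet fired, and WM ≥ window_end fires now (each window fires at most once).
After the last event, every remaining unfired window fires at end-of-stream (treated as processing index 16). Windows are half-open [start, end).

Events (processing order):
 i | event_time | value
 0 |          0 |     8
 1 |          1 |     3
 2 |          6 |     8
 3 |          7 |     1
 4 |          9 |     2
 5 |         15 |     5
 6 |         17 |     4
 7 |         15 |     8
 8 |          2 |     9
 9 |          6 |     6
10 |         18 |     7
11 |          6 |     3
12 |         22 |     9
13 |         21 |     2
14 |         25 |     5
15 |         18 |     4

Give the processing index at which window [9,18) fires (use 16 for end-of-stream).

12

i=0 t=0 v=8: → [0,9); WM=-3
i=1 t=1 v=3: → [0,9); WM=-2
i=2 t=6 v=8: → [0,9); WM=3
i=3 t=7 v=1: → [0,9); WM=4
i=4 t=9 v=2: → [9,18); WM=6
i=5 t=15 v=5: → [9,18); WM=12; [0,9) fires=20
i=6 t=17 v=4: → [9,18); WM=14
i=7 t=15 v=8: → [9,18); WM=14
i=8 t=2 v=9: DROP (t<14-2); WM=14
i=9 t=6 v=6: DROP (t<14-2); WM=14
i=10 t=18 v=7: → [18,27); WM=15
i=11 t=6 v=3: DROP (t<15-2); WM=15
i=12 t=22 v=9: → [18,27); WM=19; [9,18) fires=19
i=13 t=21 v=2: → [18,27); WM=19
i=14 t=25 v=5: → [18,27); WM=22
i=15 t=18 v=4: DROP (t<22-2); WM=22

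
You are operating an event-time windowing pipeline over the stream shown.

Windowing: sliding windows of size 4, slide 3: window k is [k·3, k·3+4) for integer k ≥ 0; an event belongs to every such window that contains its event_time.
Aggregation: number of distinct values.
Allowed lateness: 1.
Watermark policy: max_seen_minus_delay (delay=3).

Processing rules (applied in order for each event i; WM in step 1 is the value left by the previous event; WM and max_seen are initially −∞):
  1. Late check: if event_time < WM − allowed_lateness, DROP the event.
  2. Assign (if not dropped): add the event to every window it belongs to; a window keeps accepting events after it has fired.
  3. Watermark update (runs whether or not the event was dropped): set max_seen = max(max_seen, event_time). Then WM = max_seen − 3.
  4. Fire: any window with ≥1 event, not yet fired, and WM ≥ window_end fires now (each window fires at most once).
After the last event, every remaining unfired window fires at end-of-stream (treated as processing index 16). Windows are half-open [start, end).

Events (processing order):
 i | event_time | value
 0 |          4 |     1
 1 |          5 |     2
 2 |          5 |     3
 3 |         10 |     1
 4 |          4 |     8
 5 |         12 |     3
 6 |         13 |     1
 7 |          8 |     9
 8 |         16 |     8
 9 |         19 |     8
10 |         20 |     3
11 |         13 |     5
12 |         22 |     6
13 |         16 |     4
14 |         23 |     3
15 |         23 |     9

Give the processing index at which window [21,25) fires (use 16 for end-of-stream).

i=0 t=4 v=1: → [3,7); WM=1
i=1 t=5 v=2: → [3,7); WM=2
i=2 t=5 v=3: → [3,7); WM=2
i=3 t=10 v=1: → [9,13); WM=7; [3,7) fires=3
i=4 t=4 v=8: DROP (t<7-1); WM=7
i=5 t=12 v=3: → [12,16),[9,13); WM=9
i=6 t=13 v=1: → [12,16); WM=10
i=7 t=8 v=9: DROP (t<10-1); WM=10
i=8 t=16 v=8: → [15,19); WM=13; [9,13) fires=2
i=9 t=19 v=8: → [18,22); WM=16; [12,16) fires=2
i=10 t=20 v=3: → [18,22); WM=17
i=11 t=13 v=5: DROP (t<17-1); WM=17
i=12 t=22 v=6: → [21,25); WM=19; [15,19) fires=1
i=13 t=16 v=4: DROP (t<19-1); WM=19
i=14 t=23 v=3: → [21,25); WM=20
i=15 t=23 v=9: → [21,25); WM=20

16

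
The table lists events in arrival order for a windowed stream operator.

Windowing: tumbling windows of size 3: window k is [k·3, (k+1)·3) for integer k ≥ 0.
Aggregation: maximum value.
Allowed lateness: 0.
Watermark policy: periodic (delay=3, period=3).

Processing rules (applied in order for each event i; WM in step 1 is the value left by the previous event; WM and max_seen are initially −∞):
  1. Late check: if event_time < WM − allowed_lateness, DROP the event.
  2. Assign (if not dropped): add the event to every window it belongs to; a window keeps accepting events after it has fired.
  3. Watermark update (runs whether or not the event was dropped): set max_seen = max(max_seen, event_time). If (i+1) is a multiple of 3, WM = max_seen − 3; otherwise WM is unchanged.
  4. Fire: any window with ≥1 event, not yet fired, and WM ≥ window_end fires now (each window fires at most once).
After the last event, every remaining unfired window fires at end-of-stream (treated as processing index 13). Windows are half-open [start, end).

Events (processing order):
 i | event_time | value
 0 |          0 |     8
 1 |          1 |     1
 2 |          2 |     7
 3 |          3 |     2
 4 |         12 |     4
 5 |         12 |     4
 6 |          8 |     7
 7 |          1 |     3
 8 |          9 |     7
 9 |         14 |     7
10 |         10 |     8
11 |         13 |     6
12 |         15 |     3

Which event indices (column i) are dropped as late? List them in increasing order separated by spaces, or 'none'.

i=0 t=0 v=8: → [0,3); WM=−∞
i=1 t=1 v=1: → [0,3); WM=−∞
i=2 t=2 v=7: → [0,3); WM=-1
i=3 t=3 v=2: → [3,6); WM=-1
i=4 t=12 v=4: → [12,15); WM=-1
i=5 t=12 v=4: → [12,15); WM=9; [0,3) fires=8 [3,6) fires=2
i=6 t=8 v=7: DROP (t<9-0); WM=9
i=7 t=1 v=3: DROP (t<9-0); WM=9
i=8 t=9 v=7: → [9,12); WM=9
i=9 t=14 v=7: → [12,15); WM=9
i=10 t=10 v=8: → [9,12); WM=9
i=11 t=13 v=6: → [12,15); WM=11
i=12 t=15 v=3: → [15,18); WM=11

6 7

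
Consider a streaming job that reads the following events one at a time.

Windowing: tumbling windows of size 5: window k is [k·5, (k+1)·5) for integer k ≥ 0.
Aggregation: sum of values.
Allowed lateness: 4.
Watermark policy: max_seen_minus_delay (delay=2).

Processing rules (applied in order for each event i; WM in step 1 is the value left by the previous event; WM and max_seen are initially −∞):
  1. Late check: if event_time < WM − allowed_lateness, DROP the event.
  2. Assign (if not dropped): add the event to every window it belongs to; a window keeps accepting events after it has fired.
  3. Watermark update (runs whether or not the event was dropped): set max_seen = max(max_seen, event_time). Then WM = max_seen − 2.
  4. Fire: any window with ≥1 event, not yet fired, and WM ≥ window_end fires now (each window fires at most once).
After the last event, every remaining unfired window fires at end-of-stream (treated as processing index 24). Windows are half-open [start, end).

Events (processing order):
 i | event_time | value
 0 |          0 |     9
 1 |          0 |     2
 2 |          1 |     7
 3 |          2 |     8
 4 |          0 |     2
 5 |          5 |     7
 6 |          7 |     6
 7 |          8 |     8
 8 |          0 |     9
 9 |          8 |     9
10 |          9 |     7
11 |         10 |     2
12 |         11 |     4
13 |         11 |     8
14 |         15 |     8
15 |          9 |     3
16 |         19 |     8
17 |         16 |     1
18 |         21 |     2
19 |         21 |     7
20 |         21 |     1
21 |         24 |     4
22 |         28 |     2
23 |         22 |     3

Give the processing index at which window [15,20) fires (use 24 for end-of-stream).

i=0 t=0 v=9: → [0,5); WM=-2
i=1 t=0 v=2: → [0,5); WM=-2
i=2 t=1 v=7: → [0,5); WM=-1
i=3 t=2 v=8: → [0,5); WM=0
i=4 t=0 v=2: → [0,5); WM=0
i=5 t=5 v=7: → [5,10); WM=3
i=6 t=7 v=6: → [5,10); WM=5; [0,5) fires=28
i=7 t=8 v=8: → [5,10); WM=6
i=8 t=0 v=9: DROP (t<6-4); WM=6
i=9 t=8 v=9: → [5,10); WM=6
i=10 t=9 v=7: → [5,10); WM=7
i=11 t=10 v=2: → [10,15); WM=8
i=12 t=11 v=4: → [10,15); WM=9
i=13 t=11 v=8: → [10,15); WM=9
i=14 t=15 v=8: → [15,20); WM=13; [5,10) fires=37
i=15 t=9 v=3: → [5,10); WM=13
i=16 t=19 v=8: → [15,20); WM=17; [10,15) fires=14
i=17 t=16 v=1: → [15,20); WM=17
i=18 t=21 v=2: → [20,25); WM=19
i=19 t=21 v=7: → [20,25); WM=19
i=20 t=21 v=1: → [20,25); WM=19
i=21 t=24 v=4: → [20,25); WM=22; [15,20) fires=17
i=22 t=28 v=2: → [25,30); WM=26; [20,25) fires=14
i=23 t=22 v=3: → [20,25); WM=26

21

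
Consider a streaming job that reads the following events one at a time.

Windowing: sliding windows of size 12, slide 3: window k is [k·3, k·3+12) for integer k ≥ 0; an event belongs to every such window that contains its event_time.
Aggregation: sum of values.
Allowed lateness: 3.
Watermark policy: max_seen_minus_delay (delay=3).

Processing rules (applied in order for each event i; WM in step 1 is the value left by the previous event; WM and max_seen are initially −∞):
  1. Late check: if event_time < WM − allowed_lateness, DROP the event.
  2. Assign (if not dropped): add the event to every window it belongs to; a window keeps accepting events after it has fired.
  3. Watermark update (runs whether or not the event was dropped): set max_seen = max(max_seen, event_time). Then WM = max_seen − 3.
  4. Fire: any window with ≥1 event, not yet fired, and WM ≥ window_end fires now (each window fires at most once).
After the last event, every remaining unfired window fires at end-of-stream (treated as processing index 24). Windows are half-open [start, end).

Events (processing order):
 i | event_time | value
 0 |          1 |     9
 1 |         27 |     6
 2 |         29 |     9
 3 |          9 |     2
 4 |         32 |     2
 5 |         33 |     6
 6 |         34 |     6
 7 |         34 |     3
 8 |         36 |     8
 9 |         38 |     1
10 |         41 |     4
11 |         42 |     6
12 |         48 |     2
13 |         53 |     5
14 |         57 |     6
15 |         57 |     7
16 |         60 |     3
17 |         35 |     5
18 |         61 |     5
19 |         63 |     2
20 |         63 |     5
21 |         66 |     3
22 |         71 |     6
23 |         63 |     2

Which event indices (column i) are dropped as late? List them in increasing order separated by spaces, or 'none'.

3 17 23

i=0 t=1 v=9: → [0,12); WM=-2
i=1 t=27 v=6: → [27,39),[24,36),[21,33),[18,30); WM=24; [0,12) fires=9
i=2 t=29 v=9: → [27,39),[24,36),[21,33),[18,30); WM=26
i=3 t=9 v=2: DROP (t<26-3); WM=26
i=4 t=32 v=2: → [30,42),[27,39),[24,36),[21,33); WM=29
i=5 t=33 v=6: → [33,45),[30,42),[27,39),[24,36); WM=30; [18,30) fires=15
i=6 t=34 v=6: → [33,45),[30,42),[27,39),[24,36); WM=31
i=7 t=34 v=3: → [33,45),[30,42),[27,39),[24,36); WM=31
i=8 t=36 v=8: → [36,48),[33,45),[30,42),[27,39); WM=33; [21,33) fires=17
i=9 t=38 v=1: → [36,48),[33,45),[30,42),[27,39); WM=35
i=10 t=41 v=4: → [39,51),[36,48),[33,45),[30,42); WM=38; [24,36) fires=32
i=11 t=42 v=6: → [42,54),[39,51),[36,48),[33,45); WM=39; [27,39) fires=41
i=12 t=48 v=2: → [48,60),[45,57),[42,54),[39,51); WM=45; [30,42) fires=30 [33,45) fires=34
i=13 t=53 v=5: → [51,63),[48,60),[45,57),[42,54); WM=50; [36,48) fires=19
i=14 t=57 v=6: → [57,69),[54,66),[51,63),[48,60); WM=54; [39,51) fires=12 [42,54) fires=13
i=15 t=57 v=7: → [57,69),[54,66),[51,63),[48,60); WM=54
i=16 t=60 v=3: → [60,72),[57,69),[54,66),[51,63); WM=57; [45,57) fires=7
i=17 t=35 v=5: DROP (t<57-3); WM=57
i=18 t=61 v=5: → [60,72),[57,69),[54,66),[51,63); WM=58
i=19 t=63 v=2: → [63,75),[60,72),[57,69),[54,66); WM=60; [48,60) fires=20
i=20 t=63 v=5: → [63,75),[60,72),[57,69),[54,66); WM=60
i=21 t=66 v=3: → [66,78),[63,75),[60,72),[57,69); WM=63; [51,63) fires=26
i=22 t=71 v=6: → [69,81),[66,78),[63,75),[60,72); WM=68; [54,66) fires=28
i=23 t=63 v=2: DROP (t<68-3); WM=68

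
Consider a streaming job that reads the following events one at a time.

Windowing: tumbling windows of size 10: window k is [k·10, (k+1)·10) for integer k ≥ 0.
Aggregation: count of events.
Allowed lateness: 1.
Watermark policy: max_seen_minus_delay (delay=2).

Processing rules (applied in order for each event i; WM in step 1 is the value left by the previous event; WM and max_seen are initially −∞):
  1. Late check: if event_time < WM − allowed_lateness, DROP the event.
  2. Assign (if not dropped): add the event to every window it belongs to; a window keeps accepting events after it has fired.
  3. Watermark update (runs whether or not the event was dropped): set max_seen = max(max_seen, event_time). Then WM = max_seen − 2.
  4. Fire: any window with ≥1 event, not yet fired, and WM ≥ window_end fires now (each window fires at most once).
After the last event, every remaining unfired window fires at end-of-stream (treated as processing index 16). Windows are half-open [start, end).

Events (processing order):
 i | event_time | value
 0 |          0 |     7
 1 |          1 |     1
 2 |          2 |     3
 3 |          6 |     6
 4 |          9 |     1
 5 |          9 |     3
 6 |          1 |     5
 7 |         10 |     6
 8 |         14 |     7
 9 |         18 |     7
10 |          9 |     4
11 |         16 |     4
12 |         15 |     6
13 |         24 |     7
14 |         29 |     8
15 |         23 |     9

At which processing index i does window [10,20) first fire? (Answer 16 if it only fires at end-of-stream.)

13

i=0 t=0 v=7: → [0,10); WM=-2
i=1 t=1 v=1: → [0,10); WM=-1
i=2 t=2 v=3: → [0,10); WM=0
i=3 t=6 v=6: → [0,10); WM=4
i=4 t=9 v=1: → [0,10); WM=7
i=5 t=9 v=3: → [0,10); WM=7
i=6 t=1 v=5: DROP (t<7-1); WM=7
i=7 t=10 v=6: → [10,20); WM=8
i=8 t=14 v=7: → [10,20); WM=12; [0,10) fires=6
i=9 t=18 v=7: → [10,20); WM=16
i=10 t=9 v=4: DROP (t<16-1); WM=16
i=11 t=16 v=4: → [10,20); WM=16
i=12 t=15 v=6: → [10,20); WM=16
i=13 t=24 v=7: → [20,30); WM=22; [10,20) fires=5
i=14 t=29 v=8: → [20,30); WM=27
i=15 t=23 v=9: DROP (t<27-1); WM=27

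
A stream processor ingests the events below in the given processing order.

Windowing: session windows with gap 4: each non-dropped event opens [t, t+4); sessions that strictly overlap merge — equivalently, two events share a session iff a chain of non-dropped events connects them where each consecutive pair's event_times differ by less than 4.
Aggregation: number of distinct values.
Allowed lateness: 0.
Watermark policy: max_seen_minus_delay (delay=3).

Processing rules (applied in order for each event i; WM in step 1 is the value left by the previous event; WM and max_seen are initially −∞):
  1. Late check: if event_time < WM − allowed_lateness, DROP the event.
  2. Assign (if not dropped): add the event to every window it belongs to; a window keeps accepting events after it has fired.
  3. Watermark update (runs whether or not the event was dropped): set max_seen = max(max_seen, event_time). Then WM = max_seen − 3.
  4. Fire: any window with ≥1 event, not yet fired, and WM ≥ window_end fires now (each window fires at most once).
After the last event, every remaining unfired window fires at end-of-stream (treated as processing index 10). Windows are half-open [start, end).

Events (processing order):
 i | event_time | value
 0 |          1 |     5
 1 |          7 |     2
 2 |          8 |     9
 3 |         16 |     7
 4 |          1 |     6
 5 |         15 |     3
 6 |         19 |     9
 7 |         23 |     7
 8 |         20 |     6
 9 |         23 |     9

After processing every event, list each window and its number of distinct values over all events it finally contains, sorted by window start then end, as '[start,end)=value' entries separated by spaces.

i=0 t=1 v=5: → [1,5); WM=-2
i=1 t=7 v=2: → [7,11); WM=4
i=2 t=8 v=9: → [7,12); WM=5
i=3 t=16 v=7: → [16,20); WM=13
i=4 t=1 v=6: DROP (t<13-0); WM=13
i=5 t=15 v=3: → [15,20); WM=13
i=6 t=19 v=9: → [15,23); WM=16
i=7 t=23 v=7: → [23,27); WM=20
i=8 t=20 v=6: → [15,27); WM=20
i=9 t=23 v=9: → [15,27); WM=20

[1,5)=1 [7,12)=2 [15,27)=4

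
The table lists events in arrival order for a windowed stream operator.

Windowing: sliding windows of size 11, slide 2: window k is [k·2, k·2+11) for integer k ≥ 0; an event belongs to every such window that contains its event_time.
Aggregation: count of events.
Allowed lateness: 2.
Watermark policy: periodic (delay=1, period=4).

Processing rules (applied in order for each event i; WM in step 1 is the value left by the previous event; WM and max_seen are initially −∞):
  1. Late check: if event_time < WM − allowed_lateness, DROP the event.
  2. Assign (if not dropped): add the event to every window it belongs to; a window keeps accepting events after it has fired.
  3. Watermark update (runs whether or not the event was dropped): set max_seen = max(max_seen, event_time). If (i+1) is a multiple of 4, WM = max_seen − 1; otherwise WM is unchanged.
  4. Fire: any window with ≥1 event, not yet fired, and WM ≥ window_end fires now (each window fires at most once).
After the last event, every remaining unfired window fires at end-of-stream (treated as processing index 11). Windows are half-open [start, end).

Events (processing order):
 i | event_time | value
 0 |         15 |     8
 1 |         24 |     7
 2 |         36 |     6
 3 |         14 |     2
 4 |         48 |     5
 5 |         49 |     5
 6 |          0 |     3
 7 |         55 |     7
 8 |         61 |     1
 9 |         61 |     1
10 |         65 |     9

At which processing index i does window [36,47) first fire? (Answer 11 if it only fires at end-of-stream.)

7

i=0 t=15 v=8: → [14,25),[12,23),[10,21),[8,19),[6,17); WM=−∞
i=1 t=24 v=7: → [24,35),[22,33),[20,31),[18,29),[16,27),[14,25); WM=−∞
i=2 t=36 v=6: → [36,47),[34,45),[32,43),[30,41),[28,39),[26,37); WM=−∞
i=3 t=14 v=2: → [14,25),[12,23),[10,21),[8,19),[6,17),[4,15); WM=35; [4,15) fires=1 [6,17) fires=2 [8,19) fires=2 [10,21) fires=2 [12,23) fires=2 [14,25) fires=3 [16,27) fires=1 [18,29) fires=1 [20,31) fires=1 [22,33) fires=1 [24,35) fires=1
i=4 t=48 v=5: → [48,59),[46,57),[44,55),[42,53),[40,51),[38,49); WM=35
i=5 t=49 v=5: → [48,59),[46,57),[44,55),[42,53),[40,51); WM=35
i=6 t=0 v=3: DROP (t<35-2); WM=35
i=7 t=55 v=7: → [54,65),[52,63),[50,61),[48,59),[46,57); WM=54; [26,37) fires=1 [28,39) fires=1 [30,41) fires=1 [32,43) fires=1 [34,45) fires=1 [36,47) fires=1 [38,49) fires=1 [40,51) fires=2 [42,53) fires=2
i=8 t=61 v=1: → [60,71),[58,69),[56,67),[54,65),[52,63); WM=54
i=9 t=61 v=1: → [60,71),[58,69),[56,67),[54,65),[52,63); WM=54
i=10 t=65 v=9: → [64,75),[62,73),[60,71),[58,69),[56,67); WM=54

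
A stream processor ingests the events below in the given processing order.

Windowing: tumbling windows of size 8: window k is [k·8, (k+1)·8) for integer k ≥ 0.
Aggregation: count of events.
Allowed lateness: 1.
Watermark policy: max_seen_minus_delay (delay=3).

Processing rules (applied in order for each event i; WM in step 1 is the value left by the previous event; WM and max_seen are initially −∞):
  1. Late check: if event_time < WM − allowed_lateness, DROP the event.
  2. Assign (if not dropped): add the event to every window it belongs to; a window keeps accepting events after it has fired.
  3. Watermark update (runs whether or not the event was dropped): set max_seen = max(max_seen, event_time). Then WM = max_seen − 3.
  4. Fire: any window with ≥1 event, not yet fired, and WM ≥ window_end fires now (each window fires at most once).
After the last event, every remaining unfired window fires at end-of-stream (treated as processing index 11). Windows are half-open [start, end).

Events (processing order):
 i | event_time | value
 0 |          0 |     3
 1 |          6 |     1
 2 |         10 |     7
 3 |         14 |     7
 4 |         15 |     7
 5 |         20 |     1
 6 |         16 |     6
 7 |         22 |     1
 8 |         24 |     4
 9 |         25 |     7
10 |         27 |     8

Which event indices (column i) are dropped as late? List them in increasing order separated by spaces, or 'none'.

none

i=0 t=0 v=3: → [0,8); WM=-3
i=1 t=6 v=1: → [0,8); WM=3
i=2 t=10 v=7: → [8,16); WM=7
i=3 t=14 v=7: → [8,16); WM=11; [0,8) fires=2
i=4 t=15 v=7: → [8,16); WM=12
i=5 t=20 v=1: → [16,24); WM=17; [8,16) fires=3
i=6 t=16 v=6: → [16,24); WM=17
i=7 t=22 v=1: → [16,24); WM=19
i=8 t=24 v=4: → [24,32); WM=21
i=9 t=25 v=7: → [24,32); WM=22
i=10 t=27 v=8: → [24,32); WM=24; [16,24) fires=3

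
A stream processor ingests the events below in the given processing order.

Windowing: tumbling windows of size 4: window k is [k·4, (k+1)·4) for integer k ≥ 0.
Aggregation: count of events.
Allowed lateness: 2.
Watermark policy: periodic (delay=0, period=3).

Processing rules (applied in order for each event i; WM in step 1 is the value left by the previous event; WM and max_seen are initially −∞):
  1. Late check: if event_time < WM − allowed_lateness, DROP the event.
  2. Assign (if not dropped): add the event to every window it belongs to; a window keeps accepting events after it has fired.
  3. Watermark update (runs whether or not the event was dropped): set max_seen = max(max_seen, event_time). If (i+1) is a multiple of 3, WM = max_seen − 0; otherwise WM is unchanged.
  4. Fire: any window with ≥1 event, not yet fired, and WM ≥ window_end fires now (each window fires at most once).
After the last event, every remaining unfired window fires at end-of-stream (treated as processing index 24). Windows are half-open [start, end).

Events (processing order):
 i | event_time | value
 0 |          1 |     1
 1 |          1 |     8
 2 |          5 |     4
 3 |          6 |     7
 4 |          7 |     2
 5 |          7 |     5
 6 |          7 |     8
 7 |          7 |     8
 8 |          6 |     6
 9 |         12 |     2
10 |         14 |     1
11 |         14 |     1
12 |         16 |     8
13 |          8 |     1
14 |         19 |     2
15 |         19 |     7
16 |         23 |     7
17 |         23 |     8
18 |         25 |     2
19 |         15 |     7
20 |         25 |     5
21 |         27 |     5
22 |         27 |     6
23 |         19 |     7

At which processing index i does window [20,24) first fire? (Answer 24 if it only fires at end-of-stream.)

20

i=0 t=1 v=1: → [0,4); WM=−∞
i=1 t=1 v=8: → [0,4); WM=−∞
i=2 t=5 v=4: → [4,8); WM=5; [0,4) fires=2
i=3 t=6 v=7: → [4,8); WM=5
i=4 t=7 v=2: → [4,8); WM=5
i=5 t=7 v=5: → [4,8); WM=7
i=6 t=7 v=8: → [4,8); WM=7
i=7 t=7 v=8: → [4,8); WM=7
i=8 t=6 v=6: → [4,8); WM=7
i=9 t=12 v=2: → [12,16); WM=7
i=10 t=14 v=1: → [12,16); WM=7
i=11 t=14 v=1: → [12,16); WM=14; [4,8) fires=7
i=12 t=16 v=8: → [16,20); WM=14
i=13 t=8 v=1: DROP (t<14-2); WM=14
i=14 t=19 v=2: → [16,20); WM=19; [12,16) fires=3
i=15 t=19 v=7: → [16,20); WM=19
i=16 t=23 v=7: → [20,24); WM=19
i=17 t=23 v=8: → [20,24); WM=23; [16,20) fires=3
i=18 t=25 v=2: → [24,28); WM=23
i=19 t=15 v=7: DROP (t<23-2); WM=23
i=20 t=25 v=5: → [24,28); WM=25; [20,24) fires=2
i=21 t=27 v=5: → [24,28); WM=25
i=22 t=27 v=6: → [24,28); WM=25
i=23 t=19 v=7: DROP (t<25-2); WM=27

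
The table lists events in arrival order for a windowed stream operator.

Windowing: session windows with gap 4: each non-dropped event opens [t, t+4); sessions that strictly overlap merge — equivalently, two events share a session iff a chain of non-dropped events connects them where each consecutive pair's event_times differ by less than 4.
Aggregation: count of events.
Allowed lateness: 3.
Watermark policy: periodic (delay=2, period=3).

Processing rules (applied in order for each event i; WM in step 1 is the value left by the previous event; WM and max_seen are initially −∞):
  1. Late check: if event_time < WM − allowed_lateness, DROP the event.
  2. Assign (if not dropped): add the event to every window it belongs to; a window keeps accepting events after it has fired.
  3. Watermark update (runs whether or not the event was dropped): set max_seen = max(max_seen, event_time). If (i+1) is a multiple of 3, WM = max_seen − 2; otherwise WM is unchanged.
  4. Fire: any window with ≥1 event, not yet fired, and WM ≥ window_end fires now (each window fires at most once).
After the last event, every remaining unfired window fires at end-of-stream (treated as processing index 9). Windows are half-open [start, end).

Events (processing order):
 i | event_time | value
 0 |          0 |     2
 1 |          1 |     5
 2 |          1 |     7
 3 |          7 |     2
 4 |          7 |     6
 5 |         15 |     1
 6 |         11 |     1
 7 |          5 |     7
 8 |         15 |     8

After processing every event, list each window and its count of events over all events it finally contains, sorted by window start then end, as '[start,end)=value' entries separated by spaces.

i=0 t=0 v=2: → [0,4); WM=−∞
i=1 t=1 v=5: → [0,5); WM=−∞
i=2 t=1 v=7: → [0,5); WM=-1
i=3 t=7 v=2: → [7,11); WM=-1
i=4 t=7 v=6: → [7,11); WM=-1
i=5 t=15 v=1: → [15,19); WM=13
i=6 t=11 v=1: → [11,15); WM=13
i=7 t=5 v=7: DROP (t<13-3); WM=13
i=8 t=15 v=8: → [15,19); WM=13

[0,5)=3 [7,11)=2 [11,15)=1 [15,19)=2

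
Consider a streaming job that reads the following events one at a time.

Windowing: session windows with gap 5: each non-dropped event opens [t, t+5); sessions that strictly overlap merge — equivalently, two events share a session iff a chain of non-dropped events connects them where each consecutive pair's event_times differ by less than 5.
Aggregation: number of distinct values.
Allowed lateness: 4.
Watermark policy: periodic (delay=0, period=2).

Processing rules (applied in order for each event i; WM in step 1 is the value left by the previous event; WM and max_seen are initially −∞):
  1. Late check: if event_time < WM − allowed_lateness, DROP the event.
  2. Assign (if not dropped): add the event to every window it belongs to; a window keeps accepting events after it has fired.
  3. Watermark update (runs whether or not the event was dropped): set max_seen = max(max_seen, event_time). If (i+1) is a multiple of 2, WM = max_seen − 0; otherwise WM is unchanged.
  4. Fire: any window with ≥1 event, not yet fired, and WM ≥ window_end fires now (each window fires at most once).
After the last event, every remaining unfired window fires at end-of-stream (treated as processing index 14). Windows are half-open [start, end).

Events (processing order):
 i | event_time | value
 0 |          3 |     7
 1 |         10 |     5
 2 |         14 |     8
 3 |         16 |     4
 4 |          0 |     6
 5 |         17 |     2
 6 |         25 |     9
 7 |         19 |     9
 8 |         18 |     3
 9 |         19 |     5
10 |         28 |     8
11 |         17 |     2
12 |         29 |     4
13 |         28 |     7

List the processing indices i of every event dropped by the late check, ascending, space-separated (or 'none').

i=0 t=3 v=7: → [3,8); WM=−∞
i=1 t=10 v=5: → [10,15); WM=10
i=2 t=14 v=8: → [10,19); WM=10
i=3 t=16 v=4: → [10,21); WM=16
i=4 t=0 v=6: DROP (t<16-4); WM=16
i=5 t=17 v=2: → [10,22); WM=17
i=6 t=25 v=9: → [25,30); WM=17
i=7 t=19 v=9: → [10,24); WM=25
i=8 t=18 v=3: DROP (t<25-4); WM=25
i=9 t=19 v=5: DROP (t<25-4); WM=25
i=10 t=28 v=8: → [25,33); WM=25
i=11 t=17 v=2: DROP (t<25-4); WM=28
i=12 t=29 v=4: → [25,34); WM=28
i=13 t=28 v=7: → [25,34); WM=29

4 8 9 11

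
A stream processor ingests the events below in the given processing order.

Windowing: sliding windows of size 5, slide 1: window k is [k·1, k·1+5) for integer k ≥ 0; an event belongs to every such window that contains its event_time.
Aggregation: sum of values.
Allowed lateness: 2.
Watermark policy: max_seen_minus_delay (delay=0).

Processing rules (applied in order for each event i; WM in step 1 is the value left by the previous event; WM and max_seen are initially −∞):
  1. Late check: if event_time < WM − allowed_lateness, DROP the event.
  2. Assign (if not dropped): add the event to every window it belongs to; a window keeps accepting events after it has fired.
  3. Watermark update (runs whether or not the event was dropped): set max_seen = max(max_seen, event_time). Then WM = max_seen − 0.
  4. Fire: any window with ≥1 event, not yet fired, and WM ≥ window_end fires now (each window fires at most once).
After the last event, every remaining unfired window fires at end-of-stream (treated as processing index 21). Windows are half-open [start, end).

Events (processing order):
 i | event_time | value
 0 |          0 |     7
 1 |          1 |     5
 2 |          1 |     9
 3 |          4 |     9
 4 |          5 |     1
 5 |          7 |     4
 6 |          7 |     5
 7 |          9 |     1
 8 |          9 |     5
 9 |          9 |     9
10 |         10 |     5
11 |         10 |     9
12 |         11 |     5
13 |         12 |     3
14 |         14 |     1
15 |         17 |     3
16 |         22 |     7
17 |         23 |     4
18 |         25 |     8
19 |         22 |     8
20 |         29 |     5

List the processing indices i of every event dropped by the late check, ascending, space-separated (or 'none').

19

i=0 t=0 v=7: → [0,5); WM=0
i=1 t=1 v=5: → [1,6),[0,5); WM=1
i=2 t=1 v=9: → [1,6),[0,5); WM=1
i=3 t=4 v=9: → [4,9),[3,8),[2,7),[1,6),[0,5); WM=4
i=4 t=5 v=1: → [5,10),[4,9),[3,8),[2,7),[1,6); WM=5; [0,5) fires=30
i=5 t=7 v=4: → [7,12),[6,11),[5,10),[4,9),[3,8); WM=7; [1,6) fires=24 [2,7) fires=10
i=6 t=7 v=5: → [7,12),[6,11),[5,10),[4,9),[3,8); WM=7
i=7 t=9 v=1: → [9,14),[8,13),[7,12),[6,11),[5,10); WM=9; [3,8) fires=19 [4,9) fires=19
i=8 t=9 v=5: → [9,14),[8,13),[7,12),[6,11),[5,10); WM=9
i=9 t=9 v=9: → [9,14),[8,13),[7,12),[6,11),[5,10); WM=9
i=10 t=10 v=5: → [10,15),[9,14),[8,13),[7,12),[6,11); WM=10; [5,10) fires=25
i=11 t=10 v=9: → [10,15),[9,14),[8,13),[7,12),[6,11); WM=10
i=12 t=11 v=5: → [11,16),[10,15),[9,14),[8,13),[7,12); WM=11; [6,11) fires=38
i=13 t=12 v=3: → [12,17),[11,16),[10,15),[9,14),[8,13); WM=12; [7,12) fires=43
i=14 t=14 v=1: → [14,19),[13,18),[12,17),[11,16),[10,15); WM=14; [8,13) fires=37 [9,14) fires=37
i=15 t=17 v=3: → [17,22),[16,21),[15,20),[14,19),[13,18); WM=17; [10,15) fires=23 [11,16) fires=9 [12,17) fires=4
i=16 t=22 v=7: → [22,27),[21,26),[20,25),[19,24),[18,23); WM=22; [13,18) fires=4 [14,19) fires=4 [15,20) fires=3 [16,21) fires=3 [17,22) fires=3
i=17 t=23 v=4: → [23,28),[22,27),[21,26),[20,25),[19,24); WM=23; [18,23) fires=7
i=18 t=25 v=8: → [25,30),[24,29),[23,28),[22,27),[21,26); WM=25; [19,24) fires=11 [20,25) fires=11
i=19 t=22 v=8: DROP (t<25-2); WM=25
i=20 t=29 v=5: → [29,34),[28,33),[27,32),[26,31),[25,30); WM=29; [21,26) fires=19 [22,27) fires=19 [23,28) fires=12 [24,29) fires=8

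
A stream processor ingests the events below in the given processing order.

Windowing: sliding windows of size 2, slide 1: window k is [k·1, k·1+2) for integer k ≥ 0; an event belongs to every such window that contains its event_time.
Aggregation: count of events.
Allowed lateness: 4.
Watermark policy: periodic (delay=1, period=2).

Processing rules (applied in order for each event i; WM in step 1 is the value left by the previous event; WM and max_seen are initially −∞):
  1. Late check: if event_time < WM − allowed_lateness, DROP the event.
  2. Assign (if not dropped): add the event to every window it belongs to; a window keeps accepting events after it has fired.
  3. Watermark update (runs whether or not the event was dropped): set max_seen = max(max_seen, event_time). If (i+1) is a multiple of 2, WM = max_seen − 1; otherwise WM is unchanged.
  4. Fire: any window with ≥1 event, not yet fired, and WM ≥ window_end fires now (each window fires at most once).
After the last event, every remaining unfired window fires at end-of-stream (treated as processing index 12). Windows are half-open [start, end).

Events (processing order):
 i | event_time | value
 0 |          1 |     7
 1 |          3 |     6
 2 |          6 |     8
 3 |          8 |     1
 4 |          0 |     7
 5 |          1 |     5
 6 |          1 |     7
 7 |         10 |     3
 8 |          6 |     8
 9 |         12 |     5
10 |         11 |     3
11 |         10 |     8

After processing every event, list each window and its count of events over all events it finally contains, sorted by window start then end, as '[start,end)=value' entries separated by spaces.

[0,2)=1 [1,3)=1 [2,4)=1 [3,5)=1 [5,7)=2 [6,8)=2 [7,9)=1 [8,10)=1 [9,11)=2 [10,12)=3 [11,13)=2 [12,14)=1

i=0 t=1 v=7: → [1,3),[0,2); WM=−∞
i=1 t=3 v=6: → [3,5),[2,4); WM=2; [0,2) fires=1
i=2 t=6 v=8: → [6,8),[5,7); WM=2
i=3 t=8 v=1: → [8,10),[7,9); WM=7; [1,3) fires=1 [2,4) fires=1 [3,5) fires=1 [5,7) fires=1
i=4 t=0 v=7: DROP (t<7-4); WM=7
i=5 t=1 v=5: DROP (t<7-4); WM=7
i=6 t=1 v=7: DROP (t<7-4); WM=7
i=7 t=10 v=3: → [10,12),[9,11); WM=9; [6,8) fires=1 [7,9) fires=1
i=8 t=6 v=8: → [6,8),[5,7); WM=9
i=9 t=12 v=5: → [12,14),[11,13); WM=11; [8,10) fires=1 [9,11) fires=1
i=10 t=11 v=3: → [11,13),[10,12); WM=11
i=11 t=10 v=8: → [10,12),[9,11); WM=11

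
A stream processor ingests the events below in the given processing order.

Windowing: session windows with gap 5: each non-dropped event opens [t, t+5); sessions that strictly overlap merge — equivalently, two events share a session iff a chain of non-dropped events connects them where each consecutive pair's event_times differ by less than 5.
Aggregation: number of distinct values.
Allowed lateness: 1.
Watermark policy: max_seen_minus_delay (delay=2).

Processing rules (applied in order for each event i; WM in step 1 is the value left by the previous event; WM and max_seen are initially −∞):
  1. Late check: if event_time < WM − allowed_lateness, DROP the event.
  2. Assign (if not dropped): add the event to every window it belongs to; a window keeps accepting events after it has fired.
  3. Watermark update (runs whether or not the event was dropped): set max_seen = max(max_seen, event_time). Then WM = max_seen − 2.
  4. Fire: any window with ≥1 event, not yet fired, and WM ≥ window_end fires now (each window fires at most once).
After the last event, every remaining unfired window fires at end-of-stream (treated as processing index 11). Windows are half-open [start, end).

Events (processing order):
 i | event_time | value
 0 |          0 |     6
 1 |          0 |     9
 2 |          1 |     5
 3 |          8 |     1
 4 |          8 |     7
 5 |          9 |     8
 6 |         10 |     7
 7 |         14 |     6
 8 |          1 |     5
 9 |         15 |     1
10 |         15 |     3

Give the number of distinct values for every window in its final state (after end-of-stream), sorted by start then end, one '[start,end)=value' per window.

[0,6)=3 [8,20)=5

i=0 t=0 v=6: → [0,5); WM=-2
i=1 t=0 v=9: → [0,5); WM=-2
i=2 t=1 v=5: → [0,6); WM=-1
i=3 t=8 v=1: → [8,13); WM=6
i=4 t=8 v=7: → [8,13); WM=6
i=5 t=9 v=8: → [8,14); WM=7
i=6 t=10 v=7: → [8,15); WM=8
i=7 t=14 v=6: → [8,19); WM=12
i=8 t=1 v=5: DROP (t<12-1); WM=12
i=9 t=15 v=1: → [8,20); WM=13
i=10 t=15 v=3: → [8,20); WM=13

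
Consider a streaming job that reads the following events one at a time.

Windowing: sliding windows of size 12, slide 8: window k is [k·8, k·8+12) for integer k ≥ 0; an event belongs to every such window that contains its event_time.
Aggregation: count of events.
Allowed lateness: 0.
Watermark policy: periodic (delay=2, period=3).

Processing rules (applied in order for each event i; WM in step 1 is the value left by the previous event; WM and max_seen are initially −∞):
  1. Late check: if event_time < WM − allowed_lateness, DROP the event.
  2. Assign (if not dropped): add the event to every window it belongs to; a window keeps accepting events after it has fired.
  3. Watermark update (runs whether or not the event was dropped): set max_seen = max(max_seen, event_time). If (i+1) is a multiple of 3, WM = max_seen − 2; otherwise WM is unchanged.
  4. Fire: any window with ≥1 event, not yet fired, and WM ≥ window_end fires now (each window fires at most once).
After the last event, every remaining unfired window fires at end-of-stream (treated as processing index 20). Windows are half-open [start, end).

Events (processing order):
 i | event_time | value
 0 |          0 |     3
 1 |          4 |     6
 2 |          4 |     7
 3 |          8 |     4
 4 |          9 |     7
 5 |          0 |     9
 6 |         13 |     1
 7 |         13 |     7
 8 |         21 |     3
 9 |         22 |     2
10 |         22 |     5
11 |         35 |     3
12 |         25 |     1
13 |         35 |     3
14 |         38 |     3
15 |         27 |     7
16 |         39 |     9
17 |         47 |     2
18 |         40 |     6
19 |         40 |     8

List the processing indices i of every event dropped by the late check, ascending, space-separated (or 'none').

5 12 15 18 19

i=0 t=0 v=3: → [0,12); WM=−∞
i=1 t=4 v=6: → [0,12); WM=−∞
i=2 t=4 v=7: → [0,12); WM=2
i=3 t=8 v=4: → [8,20),[0,12); WM=2
i=4 t=9 v=7: → [8,20),[0,12); WM=2
i=5 t=0 v=9: DROP (t<2-0); WM=7
i=6 t=13 v=1: → [8,20); WM=7
i=7 t=13 v=7: → [8,20); WM=7
i=8 t=21 v=3: → [16,28); WM=19; [0,12) fires=5
i=9 t=22 v=2: → [16,28); WM=19
i=10 t=22 v=5: → [16,28); WM=19
i=11 t=35 v=3: → [32,44),[24,36); WM=33; [8,20) fires=4 [16,28) fires=3
i=12 t=25 v=1: DROP (t<33-0); WM=33
i=13 t=35 v=3: → [32,44),[24,36); WM=33
i=14 t=38 v=3: → [32,44); WM=36; [24,36) fires=2
i=15 t=27 v=7: DROP (t<36-0); WM=36
i=16 t=39 v=9: → [32,44); WM=36
i=17 t=47 v=2: → [40,52); WM=45; [32,44) fires=4
i=18 t=40 v=6: DROP (t<45-0); WM=45
i=19 t=40 v=8: DROP (t<45-0); WM=45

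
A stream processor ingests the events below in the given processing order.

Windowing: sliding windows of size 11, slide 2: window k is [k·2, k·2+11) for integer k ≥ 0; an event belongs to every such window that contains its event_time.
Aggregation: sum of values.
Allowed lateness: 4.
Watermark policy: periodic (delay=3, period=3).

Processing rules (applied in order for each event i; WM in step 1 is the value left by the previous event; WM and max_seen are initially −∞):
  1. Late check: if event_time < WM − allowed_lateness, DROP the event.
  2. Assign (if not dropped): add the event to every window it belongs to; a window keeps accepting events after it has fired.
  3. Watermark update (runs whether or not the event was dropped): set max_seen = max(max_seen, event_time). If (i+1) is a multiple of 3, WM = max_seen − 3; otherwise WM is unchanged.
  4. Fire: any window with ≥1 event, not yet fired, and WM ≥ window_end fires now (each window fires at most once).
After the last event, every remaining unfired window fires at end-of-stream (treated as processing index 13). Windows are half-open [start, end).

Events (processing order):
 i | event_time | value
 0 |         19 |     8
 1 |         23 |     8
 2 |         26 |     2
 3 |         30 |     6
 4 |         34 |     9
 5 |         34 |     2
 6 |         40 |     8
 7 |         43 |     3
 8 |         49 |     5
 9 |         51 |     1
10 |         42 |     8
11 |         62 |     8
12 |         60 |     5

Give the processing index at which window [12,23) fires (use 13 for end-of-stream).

i=0 t=19 v=8: → [18,29),[16,27),[14,25),[12,23),[10,21); WM=−∞
i=1 t=23 v=8: → [22,33),[20,31),[18,29),[16,27),[14,25); WM=−∞
i=2 t=26 v=2: → [26,37),[24,35),[22,33),[20,31),[18,29),[16,27); WM=23; [10,21) fires=8 [12,23) fires=8
i=3 t=30 v=6: → [30,41),[28,39),[26,37),[24,35),[22,33),[20,31); WM=23
i=4 t=34 v=9: → [34,45),[32,43),[30,41),[28,39),[26,37),[24,35); WM=23
i=5 t=34 v=2: → [34,45),[32,43),[30,41),[28,39),[26,37),[24,35); WM=31; [14,25) fires=16 [16,27) fires=18 [18,29) fires=18 [20,31) fires=16
i=6 t=40 v=8: → [40,51),[38,49),[36,47),[34,45),[32,43),[30,41); WM=31
i=7 t=43 v=3: → [42,53),[40,51),[38,49),[36,47),[34,45); WM=31
i=8 t=49 v=5: → [48,59),[46,57),[44,55),[42,53),[40,51); WM=46; [22,33) fires=16 [24,35) fires=19 [26,37) fires=19 [28,39) fires=17 [30,41) fires=25 [32,43) fires=19 [34,45) fires=22
i=9 t=51 v=1: → [50,61),[48,59),[46,57),[44,55),[42,53); WM=46
i=10 t=42 v=8: → [42,53),[40,51),[38,49),[36,47),[34,45),[32,43); WM=46
i=11 t=62 v=8: → [62,73),[60,71),[58,69),[56,67),[54,65),[52,63); WM=59; [36,47) fires=19 [38,49) fires=19 [40,51) fires=24 [42,53) fires=17 [44,55) fires=6 [46,57) fires=6 [48,59) fires=6
i=12 t=60 v=5: → [60,71),[58,69),[56,67),[54,65),[52,63),[50,61); WM=59

2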